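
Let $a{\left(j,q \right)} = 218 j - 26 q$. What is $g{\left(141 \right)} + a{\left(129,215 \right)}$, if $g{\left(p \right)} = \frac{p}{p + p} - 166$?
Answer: $\frac{44733}{2} \approx 22367.0$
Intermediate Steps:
$a{\left(j,q \right)} = - 26 q + 218 j$
$g{\left(p \right)} = - \frac{331}{2}$ ($g{\left(p \right)} = \frac{p}{2 p} - 166 = \frac{1}{2 p} p - 166 = \frac{1}{2} - 166 = - \frac{331}{2}$)
$g{\left(141 \right)} + a{\left(129,215 \right)} = - \frac{331}{2} + \left(\left(-26\right) 215 + 218 \cdot 129\right) = - \frac{331}{2} + \left(-5590 + 28122\right) = - \frac{331}{2} + 22532 = \frac{44733}{2}$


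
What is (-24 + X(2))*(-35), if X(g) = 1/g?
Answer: 1645/2 ≈ 822.50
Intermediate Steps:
X(g) = 1/g
(-24 + X(2))*(-35) = (-24 + 1/2)*(-35) = (-24 + ½)*(-35) = -47/2*(-35) = 1645/2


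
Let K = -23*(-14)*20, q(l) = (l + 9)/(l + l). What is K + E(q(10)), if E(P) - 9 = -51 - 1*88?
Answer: 6310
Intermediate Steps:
q(l) = (9 + l)/(2*l) (q(l) = (9 + l)/((2*l)) = (9 + l)*(1/(2*l)) = (9 + l)/(2*l))
E(P) = -130 (E(P) = 9 + (-51 - 1*88) = 9 + (-51 - 88) = 9 - 139 = -130)
K = 6440 (K = 322*20 = 6440)
K + E(q(10)) = 6440 - 130 = 6310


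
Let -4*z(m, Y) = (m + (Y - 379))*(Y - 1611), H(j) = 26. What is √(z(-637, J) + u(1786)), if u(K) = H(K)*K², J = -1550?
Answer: √323627658/2 ≈ 8994.8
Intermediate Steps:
u(K) = 26*K²
z(m, Y) = -(-1611 + Y)*(-379 + Y + m)/4 (z(m, Y) = -(m + (Y - 379))*(Y - 1611)/4 = -(m + (-379 + Y))*(-1611 + Y)/4 = -(-379 + Y + m)*(-1611 + Y)/4 = -(-1611 + Y)*(-379 + Y + m)/4)
√(z(-637, J) + u(1786)) = √((-610569/4 - ¼*(-1550)² + (995/2)*(-1550) + (1611/4)*(-637) - ¼*(-1550)*(-637)) + 26*1786²) = √((-610569/4 - ¼*2402500 - 771125 - 1026207/4 - 493675/2) + 26*3189796) = √((-610569/4 - 600625 - 771125 - 1026207/4 - 493675/2) + 82934696) = √(-4055563/2 + 82934696) = √(161813829/2) = √323627658/2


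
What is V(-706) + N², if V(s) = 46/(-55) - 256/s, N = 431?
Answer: 3606540617/19415 ≈ 1.8576e+5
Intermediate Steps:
V(s) = -46/55 - 256/s (V(s) = 46*(-1/55) - 256/s = -46/55 - 256/s)
V(-706) + N² = (-46/55 - 256/(-706)) + 431² = (-46/55 - 256*(-1/706)) + 185761 = (-46/55 + 128/353) + 185761 = -9198/19415 + 185761 = 3606540617/19415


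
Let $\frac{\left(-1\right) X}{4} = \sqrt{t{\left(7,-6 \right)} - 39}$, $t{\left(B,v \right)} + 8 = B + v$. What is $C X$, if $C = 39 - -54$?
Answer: $- 372 i \sqrt{46} \approx - 2523.0 i$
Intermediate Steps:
$t{\left(B,v \right)} = -8 + B + v$ ($t{\left(B,v \right)} = -8 + \left(B + v\right) = -8 + B + v$)
$C = 93$ ($C = 39 + 54 = 93$)
$X = - 4 i \sqrt{46}$ ($X = - 4 \sqrt{\left(-8 + 7 - 6\right) - 39} = - 4 \sqrt{-7 - 39} = - 4 \sqrt{-46} = - 4 i \sqrt{46} \approx - 27.129 i$)
$C X = 93 \left(- 4 i \sqrt{46}\right) = - 372 i \sqrt{46}$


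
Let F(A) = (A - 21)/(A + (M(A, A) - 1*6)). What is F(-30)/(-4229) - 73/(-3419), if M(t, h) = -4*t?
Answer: 8702199/404850628 ≈ 0.021495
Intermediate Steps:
F(A) = (-21 + A)/(-6 - 3*A) (F(A) = (A - 21)/(A + (-4*A - 1*6)) = (-21 + A)/(A + (-4*A - 6)) = (-21 + A)/(A + (-6 - 4*A)) = (-21 + A)/(-6 - 3*A))
F(-30)/(-4229) - 73/(-3419) = ((21 - 1*(-30))/(3*(2 - 30)))/(-4229) - 73/(-3419) = ((⅓)*(21 + 30)/(-28))*(-1/4229) - 73*(-1/3419) = ((⅓)*(-1/28)*51)*(-1/4229) + 73/3419 = -17/28*(-1/4229) + 73/3419 = 17/118412 + 73/3419 = 8702199/404850628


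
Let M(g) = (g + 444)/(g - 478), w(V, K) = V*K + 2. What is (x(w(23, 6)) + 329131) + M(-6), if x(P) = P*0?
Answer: 79649483/242 ≈ 3.2913e+5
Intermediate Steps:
w(V, K) = 2 + K*V (w(V, K) = K*V + 2 = 2 + K*V)
x(P) = 0
M(g) = (444 + g)/(-478 + g)
(x(w(23, 6)) + 329131) + M(-6) = (0 + 329131) + (444 - 6)/(-478 - 6) = 329131 + 438/(-484) = 329131 - 1/484*438 = 329131 - 219/242 = 79649483/242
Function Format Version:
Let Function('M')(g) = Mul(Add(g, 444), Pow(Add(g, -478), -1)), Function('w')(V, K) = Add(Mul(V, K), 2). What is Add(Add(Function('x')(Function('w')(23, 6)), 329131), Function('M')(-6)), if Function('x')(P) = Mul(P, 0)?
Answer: Rational(79649483, 242) ≈ 3.2913e+5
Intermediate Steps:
Function('w')(V, K) = Add(2, Mul(K, V)) (Function('w')(V, K) = Add(Mul(K, V), 2) = Add(2, Mul(K, V)))
Function('x')(P) = 0
Function('M')(g) = Mul(Pow(Add(-478, g), -1), Add(444, g)) (Function('M')(g) = Mul(Add(444, g), Pow(Add(-478, g), -1)) = Mul(Pow(Add(-478, g), -1), Add(444, g)))
Add(Add(Function('x')(Function('w')(23, 6)), 329131), Function('M')(-6)) = Add(Add(0, 329131), Mul(Pow(Add(-478, -6), -1), Add(444, -6))) = Add(329131, Mul(Pow(-484, -1), 438)) = Add(329131, Mul(Rational(-1, 484), 438)) = Add(329131, Rational(-219, 242)) = Rational(79649483, 242)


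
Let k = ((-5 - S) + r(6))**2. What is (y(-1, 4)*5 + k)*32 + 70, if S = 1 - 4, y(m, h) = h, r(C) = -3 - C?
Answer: 4582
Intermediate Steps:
S = -3
k = 121 (k = ((-5 - 1*(-3)) + (-3 - 1*6))**2 = ((-5 + 3) + (-3 - 6))**2 = (-2 - 9)**2 = (-11)**2 = 121)
(y(-1, 4)*5 + k)*32 + 70 = (4*5 + 121)*32 + 70 = (20 + 121)*32 + 70 = 141*32 + 70 = 4512 + 70 = 4582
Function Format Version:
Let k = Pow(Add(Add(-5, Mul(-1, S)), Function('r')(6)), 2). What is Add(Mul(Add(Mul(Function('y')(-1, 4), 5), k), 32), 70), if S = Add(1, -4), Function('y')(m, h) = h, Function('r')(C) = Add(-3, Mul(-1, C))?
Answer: 4582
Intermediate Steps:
S = -3
k = 121 (k = Pow(Add(Add(-5, Mul(-1, -3)), Add(-3, Mul(-1, 6))), 2) = Pow(Add(Add(-5, 3), Add(-3, -6)), 2) = Pow(Add(-2, -9), 2) = Pow(-11, 2) = 121)
Add(Mul(Add(Mul(Function('y')(-1, 4), 5), k), 32), 70) = Add(Mul(Add(Mul(4, 5), 121), 32), 70) = Add(Mul(Add(20, 121), 32), 70) = Add(Mul(141, 32), 70) = Add(4512, 70) = 4582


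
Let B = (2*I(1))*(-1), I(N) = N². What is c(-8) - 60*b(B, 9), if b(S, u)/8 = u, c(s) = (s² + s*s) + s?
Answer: -4200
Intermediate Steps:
c(s) = s + 2*s² (c(s) = (s² + s²) + s = 2*s² + s = s + 2*s²)
B = -2 (B = (2*1²)*(-1) = (2*1)*(-1) = 2*(-1) = -2)
b(S, u) = 8*u
c(-8) - 60*b(B, 9) = -8*(1 + 2*(-8)) - 480*9 = -8*(1 - 16) - 60*72 = -8*(-15) - 4320 = 120 - 4320 = -4200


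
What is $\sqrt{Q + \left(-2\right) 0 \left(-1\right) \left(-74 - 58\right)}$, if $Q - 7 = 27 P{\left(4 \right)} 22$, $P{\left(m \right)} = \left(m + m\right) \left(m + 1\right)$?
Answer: $\sqrt{23767} \approx 154.17$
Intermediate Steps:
$P{\left(m \right)} = 2 m \left(1 + m\right)$
$Q = 23767$ ($Q = 7 + 27 \cdot 2 \cdot 4 \left(1 + 4\right) 22 = 7 + 27 \cdot 2 \cdot 4 \cdot 5 \cdot 22 = 7 + 27 \cdot 40 \cdot 22 = 7 + 1080 \cdot 22 = 7 + 23760 = 23767$)
$\sqrt{Q + \left(-2\right) 0 \left(-1\right) \left(-74 - 58\right)} = \sqrt{23767 + \left(-2\right) 0 \left(-1\right) \left(-74 - 58\right)} = \sqrt{23767 + 0 \left(-1\right) \left(-132\right)} = \sqrt{23767 + 0 \left(-132\right)} = \sqrt{23767 + 0} = \sqrt{23767}$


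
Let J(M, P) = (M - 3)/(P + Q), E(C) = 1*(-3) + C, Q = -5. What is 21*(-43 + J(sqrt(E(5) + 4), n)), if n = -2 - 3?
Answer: -8967/10 - 21*sqrt(6)/10 ≈ -901.84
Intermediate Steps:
E(C) = -3 + C
n = -5
J(M, P) = (-3 + M)/(-5 + P) (J(M, P) = (M - 3)/(P - 5) = (-3 + M)/(-5 + P))
21*(-43 + J(sqrt(E(5) + 4), n)) = 21*(-43 + (-3 + sqrt((-3 + 5) + 4))/(-5 - 5)) = 21*(-43 + (-3 + sqrt(2 + 4))/(-10)) = 21*(-43 - (-3 + sqrt(6))/10) = 21*(-43 + (3/10 - sqrt(6)/10)) = 21*(-427/10 - sqrt(6)/10) = -8967/10 - 21*sqrt(6)/10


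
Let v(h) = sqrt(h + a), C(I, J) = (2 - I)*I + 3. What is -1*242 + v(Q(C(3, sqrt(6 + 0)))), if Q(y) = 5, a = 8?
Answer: -242 + sqrt(13) ≈ -238.39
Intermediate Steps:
C(I, J) = 3 + I*(2 - I) (C(I, J) = I*(2 - I) + 3 = 3 + I*(2 - I))
v(h) = sqrt(8 + h) (v(h) = sqrt(h + 8) = sqrt(8 + h))
-1*242 + v(Q(C(3, sqrt(6 + 0)))) = -1*242 + sqrt(8 + 5) = -242 + sqrt(13)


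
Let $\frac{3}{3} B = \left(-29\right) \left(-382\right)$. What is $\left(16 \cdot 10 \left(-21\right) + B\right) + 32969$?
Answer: $40687$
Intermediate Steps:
$B = 11078$ ($B = \left(-29\right) \left(-382\right) = 11078$)
$\left(16 \cdot 10 \left(-21\right) + B\right) + 32969 = \left(16 \cdot 10 \left(-21\right) + 11078\right) + 32969 = \left(160 \left(-21\right) + 11078\right) + 32969 = \left(-3360 + 11078\right) + 32969 = 7718 + 32969 = 40687$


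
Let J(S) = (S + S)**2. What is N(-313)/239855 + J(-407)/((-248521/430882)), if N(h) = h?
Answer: -9782681142723519/8515572065 ≈ -1.1488e+6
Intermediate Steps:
J(S) = 4*S**2 (J(S) = (2*S)**2 = 4*S**2)
N(-313)/239855 + J(-407)/((-248521/430882)) = -313/239855 + (4*(-407)**2)/((-248521/430882)) = -313*1/239855 + (4*165649)/((-248521*1/430882)) = -313/239855 + 662596/(-248521/430882) = -313/239855 + 662596*(-430882/248521) = -313/239855 - 285500689672/248521 = -9782681142723519/8515572065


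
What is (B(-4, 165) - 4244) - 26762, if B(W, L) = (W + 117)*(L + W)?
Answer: -12813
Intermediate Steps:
B(W, L) = (117 + W)*(L + W)
(B(-4, 165) - 4244) - 26762 = (((-4)**2 + 117*165 + 117*(-4) + 165*(-4)) - 4244) - 26762 = ((16 + 19305 - 468 - 660) - 4244) - 26762 = (18193 - 4244) - 26762 = 13949 - 26762 = -12813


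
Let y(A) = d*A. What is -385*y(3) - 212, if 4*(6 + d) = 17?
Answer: 7237/4 ≈ 1809.3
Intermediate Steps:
d = -7/4 (d = -6 + (¼)*17 = -6 + 17/4 = -7/4 ≈ -1.7500)
y(A) = -7*A/4
-385*y(3) - 212 = -(-2695)*3/4 - 212 = -385*(-21/4) - 212 = 8085/4 - 212 = 7237/4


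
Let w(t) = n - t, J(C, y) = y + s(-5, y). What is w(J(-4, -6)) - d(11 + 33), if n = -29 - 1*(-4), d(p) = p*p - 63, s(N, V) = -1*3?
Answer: -1889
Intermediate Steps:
s(N, V) = -3
d(p) = -63 + p² (d(p) = p² - 63 = -63 + p²)
J(C, y) = -3 + y (J(C, y) = y - 3 = -3 + y)
n = -25 (n = -29 + 4 = -25)
w(t) = -25 - t
w(J(-4, -6)) - d(11 + 33) = (-25 - (-3 - 6)) - (-63 + (11 + 33)²) = (-25 - 1*(-9)) - (-63 + 44²) = (-25 + 9) - (-63 + 1936) = -16 - 1*1873 = -16 - 1873 = -1889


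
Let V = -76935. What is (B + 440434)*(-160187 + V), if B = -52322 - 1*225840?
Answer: -38478261184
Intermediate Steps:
B = -278162 (B = -52322 - 225840 = -278162)
(B + 440434)*(-160187 + V) = (-278162 + 440434)*(-160187 - 76935) = 162272*(-237122) = -38478261184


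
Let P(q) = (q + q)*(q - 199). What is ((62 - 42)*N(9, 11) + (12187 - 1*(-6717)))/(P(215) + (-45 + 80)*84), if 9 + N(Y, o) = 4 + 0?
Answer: 4701/2455 ≈ 1.9149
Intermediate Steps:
N(Y, o) = -5 (N(Y, o) = -9 + (4 + 0) = -9 + 4 = -5)
P(q) = 2*q*(-199 + q) (P(q) = (2*q)*(-199 + q) = 2*q*(-199 + q))
((62 - 42)*N(9, 11) + (12187 - 1*(-6717)))/(P(215) + (-45 + 80)*84) = ((62 - 42)*(-5) + (12187 - 1*(-6717)))/(2*215*(-199 + 215) + (-45 + 80)*84) = (20*(-5) + (12187 + 6717))/(2*215*16 + 35*84) = (-100 + 18904)/(6880 + 2940) = 18804/9820 = 18804*(1/9820) = 4701/2455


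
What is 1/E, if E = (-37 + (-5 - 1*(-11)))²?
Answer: 1/961 ≈ 0.0010406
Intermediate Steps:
E = 961 (E = (-37 + (-5 + 11))² = (-37 + 6)² = (-31)² = 961)
1/E = 1/961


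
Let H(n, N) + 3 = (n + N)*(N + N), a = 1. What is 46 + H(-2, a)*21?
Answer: -59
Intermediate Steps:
H(n, N) = -3 + 2*N*(N + n) (H(n, N) = -3 + (n + N)*(N + N) = -3 + (N + n)*(2*N) = -3 + 2*N*(N + n))
46 + H(-2, a)*21 = 46 + (-3 + 2*1² + 2*1*(-2))*21 = 46 + (-3 + 2*1 - 4)*21 = 46 + (-3 + 2 - 4)*21 = 46 - 5*21 = 46 - 105 = -59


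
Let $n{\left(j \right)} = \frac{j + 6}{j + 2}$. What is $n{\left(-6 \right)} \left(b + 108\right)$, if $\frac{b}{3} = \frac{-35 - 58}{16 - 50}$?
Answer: $0$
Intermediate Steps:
$n{\left(j \right)} = \frac{6 + j}{2 + j}$
$b = \frac{279}{34}$ ($b = 3 \frac{-35 - 58}{16 - 50} = 3 \left(- \frac{93}{-34}\right) = 3 \left(\left(-93\right) \left(- \frac{1}{34}\right)\right) = 3 \cdot \frac{93}{34} = \frac{279}{34} \approx 8.2059$)
$n{\left(-6 \right)} \left(b + 108\right) = \frac{6 - 6}{2 - 6} \left(\frac{279}{34} + 108\right) = \frac{1}{-4} \cdot 0 \cdot \frac{3951}{34} = \left(- \frac{1}{4}\right) 0 \cdot \frac{3951}{34} = 0 \cdot \frac{3951}{34} = 0$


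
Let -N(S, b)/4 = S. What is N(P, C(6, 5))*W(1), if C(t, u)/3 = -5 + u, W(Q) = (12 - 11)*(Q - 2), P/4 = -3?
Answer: -48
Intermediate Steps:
P = -12 (P = 4*(-3) = -12)
W(Q) = -2 + Q (W(Q) = 1*(-2 + Q) = -2 + Q)
C(t, u) = -15 + 3*u (C(t, u) = 3*(-5 + u) = -15 + 3*u)
N(S, b) = -4*S
N(P, C(6, 5))*W(1) = (-4*(-12))*(-2 + 1) = 48*(-1) = -48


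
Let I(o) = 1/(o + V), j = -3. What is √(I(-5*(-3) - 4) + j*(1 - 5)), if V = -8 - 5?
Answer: √46/2 ≈ 3.3912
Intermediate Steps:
V = -13
I(o) = 1/(-13 + o) (I(o) = 1/(o - 13) = 1/(-13 + o))
√(I(-5*(-3) - 4) + j*(1 - 5)) = √(1/(-13 + (-5*(-3) - 4)) - 3*(1 - 5)) = √(1/(-13 + (15 - 4)) - 3*(-4)) = √(1/(-13 + 11) + 12) = √(1/(-2) + 12) = √(-½ + 12) = √(23/2) = √46/2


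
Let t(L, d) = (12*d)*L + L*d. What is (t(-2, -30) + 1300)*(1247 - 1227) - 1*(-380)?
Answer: 41980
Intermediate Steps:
t(L, d) = 13*L*d (t(L, d) = 12*L*d + L*d = 13*L*d)
(t(-2, -30) + 1300)*(1247 - 1227) - 1*(-380) = (13*(-2)*(-30) + 1300)*(1247 - 1227) - 1*(-380) = (780 + 1300)*20 + 380 = 2080*20 + 380 = 41600 + 380 = 41980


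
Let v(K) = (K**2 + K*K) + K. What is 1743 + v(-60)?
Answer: 8883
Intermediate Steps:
v(K) = K + 2*K**2 (v(K) = (K**2 + K**2) + K = 2*K**2 + K = K + 2*K**2)
1743 + v(-60) = 1743 - 60*(1 + 2*(-60)) = 1743 - 60*(1 - 120) = 1743 - 60*(-119) = 1743 + 7140 = 8883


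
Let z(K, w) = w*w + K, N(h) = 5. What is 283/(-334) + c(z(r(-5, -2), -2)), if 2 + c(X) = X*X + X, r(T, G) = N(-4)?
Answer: 29109/334 ≈ 87.153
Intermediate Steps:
r(T, G) = 5
z(K, w) = K + w² (z(K, w) = w² + K = K + w²)
c(X) = -2 + X + X² (c(X) = -2 + (X*X + X) = -2 + (X² + X) = -2 + (X + X²) = -2 + X + X²)
283/(-334) + c(z(r(-5, -2), -2)) = 283/(-334) + (-2 + (5 + (-2)²) + (5 + (-2)²)²) = -1/334*283 + (-2 + (5 + 4) + (5 + 4)²) = -283/334 + (-2 + 9 + 9²) = -283/334 + (-2 + 9 + 81) = -283/334 + 88 = 29109/334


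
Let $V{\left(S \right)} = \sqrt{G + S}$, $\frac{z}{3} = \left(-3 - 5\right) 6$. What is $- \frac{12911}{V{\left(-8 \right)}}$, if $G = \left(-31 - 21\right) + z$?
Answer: $\frac{12911 i \sqrt{51}}{102} \approx 903.95 i$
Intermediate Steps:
$z = -144$ ($z = 3 \left(-3 - 5\right) 6 = 3 \left(\left(-8\right) 6\right) = 3 \left(-48\right) = -144$)
$G = -196$ ($G = \left(-31 - 21\right) - 144 = -52 - 144 = -196$)
$V{\left(S \right)} = \sqrt{-196 + S}$
$- \frac{12911}{V{\left(-8 \right)}} = - \frac{12911}{\sqrt{-196 - 8}} = - \frac{12911}{\sqrt{-204}} = - \frac{12911}{2 i \sqrt{51}} = - 12911 \left(- \frac{i \sqrt{51}}{102}\right) = \frac{12911 i \sqrt{51}}{102}$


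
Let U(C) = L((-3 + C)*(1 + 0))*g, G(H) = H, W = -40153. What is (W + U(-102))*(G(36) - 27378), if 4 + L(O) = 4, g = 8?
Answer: 1097863326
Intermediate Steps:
L(O) = 0 (L(O) = -4 + 4 = 0)
U(C) = 0 (U(C) = 0*8 = 0)
(W + U(-102))*(G(36) - 27378) = (-40153 + 0)*(36 - 27378) = -40153*(-27342) = 1097863326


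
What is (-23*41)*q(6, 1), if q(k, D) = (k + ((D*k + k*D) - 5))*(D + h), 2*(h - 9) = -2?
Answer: -110331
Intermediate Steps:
h = 8 (h = 9 + (½)*(-2) = 9 - 1 = 8)
q(k, D) = (8 + D)*(-5 + k + 2*D*k) (q(k, D) = (k + ((D*k + k*D) - 5))*(D + 8) = (k + ((D*k + D*k) - 5))*(8 + D) = (k + (2*D*k - 5))*(8 + D) = (k + (-5 + 2*D*k))*(8 + D) = (-5 + k + 2*D*k)*(8 + D) = (8 + D)*(-5 + k + 2*D*k))
(-23*41)*q(6, 1) = (-23*41)*(-40 - 5*1 + 8*6 + 2*6*1² + 17*1*6) = -943*(-40 - 5 + 48 + 2*6*1 + 102) = -943*(-40 - 5 + 48 + 12 + 102) = -943*117 = -110331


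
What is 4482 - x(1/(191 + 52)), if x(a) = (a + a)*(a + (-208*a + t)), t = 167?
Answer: 29397430/6561 ≈ 4480.6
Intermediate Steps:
x(a) = 2*a*(167 - 207*a) (x(a) = (a + a)*(a + (-208*a + 167)) = (2*a)*(a + (167 - 208*a)) = (2*a)*(167 - 207*a) = 2*a*(167 - 207*a))
4482 - x(1/(191 + 52)) = 4482 - 2*(167 - 207/(191 + 52))/(191 + 52) = 4482 - 2*(167 - 207/243)/243 = 4482 - 2*(167 - 207*1/243)/243 = 4482 - 2*(167 - 23/27)/243 = 4482 - 2*4486/(243*27) = 4482 - 1*8972/6561 = 4482 - 8972/6561 = 29397430/6561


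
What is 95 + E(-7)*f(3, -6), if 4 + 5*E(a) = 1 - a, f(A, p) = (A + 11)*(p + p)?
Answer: -197/5 ≈ -39.400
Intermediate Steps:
f(A, p) = 2*p*(11 + A) (f(A, p) = (11 + A)*(2*p) = 2*p*(11 + A))
E(a) = -⅗ - a/5 (E(a) = -⅘ + (1 - a)/5 = -⅘ + (⅕ - a/5) = -⅗ - a/5)
95 + E(-7)*f(3, -6) = 95 + (-⅗ - ⅕*(-7))*(2*(-6)*(11 + 3)) = 95 + (-⅗ + 7/5)*(2*(-6)*14) = 95 + (⅘)*(-168) = 95 - 672/5 = -197/5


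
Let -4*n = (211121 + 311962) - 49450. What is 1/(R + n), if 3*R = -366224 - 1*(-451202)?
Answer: -4/360329 ≈ -1.1101e-5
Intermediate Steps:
n = -473633/4 (n = -((211121 + 311962) - 49450)/4 = -(523083 - 49450)/4 = -¼*473633 = -473633/4 ≈ -1.1841e+5)
R = 28326 (R = (-366224 - 1*(-451202))/3 = (-366224 + 451202)/3 = (⅓)*84978 = 28326)
1/(R + n) = 1/(28326 - 473633/4) = 1/(-360329/4) = -4/360329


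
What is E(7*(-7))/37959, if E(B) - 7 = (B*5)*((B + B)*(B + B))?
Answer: -2352973/37959 ≈ -61.987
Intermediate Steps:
E(B) = 7 + 20*B³ (E(B) = 7 + (B*5)*((B + B)*(B + B)) = 7 + (5*B)*((2*B)*(2*B)) = 7 + (5*B)*(4*B²) = 7 + 20*B³)
E(7*(-7))/37959 = (7 + 20*(7*(-7))³)/37959 = (7 + 20*(-49)³)*(1/37959) = (7 + 20*(-117649))*(1/37959) = (7 - 2352980)*(1/37959) = -2352973*1/37959 = -2352973/37959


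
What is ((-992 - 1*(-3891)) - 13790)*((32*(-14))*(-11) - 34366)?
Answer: 320609258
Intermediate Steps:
((-992 - 1*(-3891)) - 13790)*((32*(-14))*(-11) - 34366) = ((-992 + 3891) - 13790)*(-448*(-11) - 34366) = (2899 - 13790)*(4928 - 34366) = -10891*(-29438) = 320609258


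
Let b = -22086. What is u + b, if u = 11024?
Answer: -11062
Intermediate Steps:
u + b = 11024 - 22086 = -11062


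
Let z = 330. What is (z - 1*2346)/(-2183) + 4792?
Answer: 10462952/2183 ≈ 4792.9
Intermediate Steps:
(z - 1*2346)/(-2183) + 4792 = (330 - 1*2346)/(-2183) + 4792 = (330 - 2346)*(-1/2183) + 4792 = -2016*(-1/2183) + 4792 = 2016/2183 + 4792 = 10462952/2183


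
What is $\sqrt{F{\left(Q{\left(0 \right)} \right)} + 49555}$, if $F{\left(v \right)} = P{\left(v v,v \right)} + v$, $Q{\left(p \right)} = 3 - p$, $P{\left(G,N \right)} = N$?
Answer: $\sqrt{49561} \approx 222.62$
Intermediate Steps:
$F{\left(v \right)} = 2 v$ ($F{\left(v \right)} = v + v = 2 v$)
$\sqrt{F{\left(Q{\left(0 \right)} \right)} + 49555} = \sqrt{2 \left(3 - 0\right) + 49555} = \sqrt{2 \left(3 + 0\right) + 49555} = \sqrt{2 \cdot 3 + 49555} = \sqrt{6 + 49555} = \sqrt{49561}$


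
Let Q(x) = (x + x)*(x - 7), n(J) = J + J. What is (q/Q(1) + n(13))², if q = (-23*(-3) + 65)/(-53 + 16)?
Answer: 34093921/49284 ≈ 691.79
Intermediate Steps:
n(J) = 2*J
Q(x) = 2*x*(-7 + x) (Q(x) = (2*x)*(-7 + x) = 2*x*(-7 + x))
q = -134/37 (q = (69 + 65)/(-37) = 134*(-1/37) = -134/37 ≈ -3.6216)
(q/Q(1) + n(13))² = (-134*1/(2*(-7 + 1))/37 + 2*13)² = (-134/(37*(2*1*(-6))) + 26)² = (-134/37/(-12) + 26)² = (-134/37*(-1/12) + 26)² = (67/222 + 26)² = (5839/222)² = 34093921/49284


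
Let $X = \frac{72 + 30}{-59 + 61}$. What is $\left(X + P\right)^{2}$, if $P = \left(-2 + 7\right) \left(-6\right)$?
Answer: $441$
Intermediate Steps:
$X = 51$ ($X = \frac{102}{2} = 102 \cdot \frac{1}{2} = 51$)
$P = -30$ ($P = 5 \left(-6\right) = -30$)
$\left(X + P\right)^{2} = \left(51 - 30\right)^{2} = 21^{2} = 441$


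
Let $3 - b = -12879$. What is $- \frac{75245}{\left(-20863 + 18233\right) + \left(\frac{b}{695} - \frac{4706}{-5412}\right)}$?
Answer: $\frac{141511014150}{4909668073} \approx 28.823$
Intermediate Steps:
$b = 12882$ ($b = 3 - -12879 = 3 + 12879 = 12882$)
$- \frac{75245}{\left(-20863 + 18233\right) + \left(\frac{b}{695} - \frac{4706}{-5412}\right)} = - \frac{75245}{\left(-20863 + 18233\right) + \left(\frac{12882}{695} - \frac{4706}{-5412}\right)} = - \frac{75245}{-2630 + \left(12882 \cdot \frac{1}{695} - - \frac{2353}{2706}\right)} = - \frac{75245}{-2630 + \left(\frac{12882}{695} + \frac{2353}{2706}\right)} = - \frac{75245}{-2630 + \frac{36494027}{1880670}} = - \frac{75245}{- \frac{4909668073}{1880670}} = \left(-75245\right) \left(- \frac{1880670}{4909668073}\right) = \frac{141511014150}{4909668073}$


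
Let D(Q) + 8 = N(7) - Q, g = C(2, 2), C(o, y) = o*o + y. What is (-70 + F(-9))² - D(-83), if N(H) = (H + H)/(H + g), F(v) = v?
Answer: 80144/13 ≈ 6164.9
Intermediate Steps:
C(o, y) = y + o² (C(o, y) = o² + y = y + o²)
g = 6 (g = 2 + 2² = 2 + 4 = 6)
N(H) = 2*H/(6 + H) (N(H) = (H + H)/(H + 6) = (2*H)/(6 + H) = 2*H/(6 + H))
D(Q) = -90/13 - Q (D(Q) = -8 + (2*7/(6 + 7) - Q) = -8 + (2*7/13 - Q) = -8 + (2*7*(1/13) - Q) = -8 + (14/13 - Q) = -90/13 - Q)
(-70 + F(-9))² - D(-83) = (-70 - 9)² - (-90/13 - 1*(-83)) = (-79)² - (-90/13 + 83) = 6241 - 1*989/13 = 6241 - 989/13 = 80144/13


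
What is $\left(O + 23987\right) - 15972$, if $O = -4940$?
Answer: $3075$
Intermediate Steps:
$\left(O + 23987\right) - 15972 = \left(-4940 + 23987\right) - 15972 = 19047 - 15972 = 3075$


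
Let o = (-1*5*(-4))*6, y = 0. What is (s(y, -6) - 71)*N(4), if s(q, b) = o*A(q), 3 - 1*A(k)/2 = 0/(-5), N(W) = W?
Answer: 2596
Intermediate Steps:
A(k) = 6 (A(k) = 6 - 0/(-5) = 6 - 0*(-1)/5 = 6 - 2*0 = 6 + 0 = 6)
o = 120 (o = -5*(-4)*6 = 20*6 = 120)
s(q, b) = 720 (s(q, b) = 120*6 = 720)
(s(y, -6) - 71)*N(4) = (720 - 71)*4 = 649*4 = 2596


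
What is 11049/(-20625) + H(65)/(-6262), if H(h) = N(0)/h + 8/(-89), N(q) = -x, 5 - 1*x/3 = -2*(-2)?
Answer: -26682746397/49810296250 ≈ -0.53569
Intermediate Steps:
x = 3 (x = 15 - (-6)*(-2) = 15 - 3*4 = 15 - 12 = 3)
N(q) = -3 (N(q) = -1*3 = -3)
H(h) = -8/89 - 3/h (H(h) = -3/h + 8/(-89) = -3/h + 8*(-1/89) = -3/h - 8/89 = -8/89 - 3/h)
11049/(-20625) + H(65)/(-6262) = 11049/(-20625) + (-8/89 - 3/65)/(-6262) = 11049*(-1/20625) + (-8/89 - 3*1/65)*(-1/6262) = -3683/6875 + (-8/89 - 3/65)*(-1/6262) = -3683/6875 - 787/5785*(-1/6262) = -3683/6875 + 787/36225670 = -26682746397/49810296250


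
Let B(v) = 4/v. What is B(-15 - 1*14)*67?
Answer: -268/29 ≈ -9.2414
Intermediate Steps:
B(-15 - 1*14)*67 = (4/(-15 - 1*14))*67 = (4/(-15 - 14))*67 = (4/(-29))*67 = (4*(-1/29))*67 = -4/29*67 = -268/29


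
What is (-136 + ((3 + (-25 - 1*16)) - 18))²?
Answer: 36864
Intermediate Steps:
(-136 + ((3 + (-25 - 1*16)) - 18))² = (-136 + ((3 + (-25 - 16)) - 18))² = (-136 + ((3 - 41) - 18))² = (-136 + (-38 - 18))² = (-136 - 56)² = (-192)² = 36864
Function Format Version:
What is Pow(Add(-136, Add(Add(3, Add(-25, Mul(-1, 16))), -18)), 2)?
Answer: 36864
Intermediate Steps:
Pow(Add(-136, Add(Add(3, Add(-25, Mul(-1, 16))), -18)), 2) = Pow(Add(-136, Add(Add(3, Add(-25, -16)), -18)), 2) = Pow(Add(-136, Add(Add(3, -41), -18)), 2) = Pow(Add(-136, Add(-38, -18)), 2) = Pow(Add(-136, -56), 2) = Pow(-192, 2) = 36864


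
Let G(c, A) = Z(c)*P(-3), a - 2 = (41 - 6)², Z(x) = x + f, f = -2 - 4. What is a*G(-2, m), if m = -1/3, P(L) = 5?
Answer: -49080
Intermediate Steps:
f = -6
Z(x) = -6 + x (Z(x) = x - 6 = -6 + x)
m = -⅓ (m = -1*⅓ = -⅓ ≈ -0.33333)
a = 1227 (a = 2 + (41 - 6)² = 2 + 35² = 2 + 1225 = 1227)
G(c, A) = -30 + 5*c (G(c, A) = (-6 + c)*5 = -30 + 5*c)
a*G(-2, m) = 1227*(-30 + 5*(-2)) = 1227*(-30 - 10) = 1227*(-40) = -49080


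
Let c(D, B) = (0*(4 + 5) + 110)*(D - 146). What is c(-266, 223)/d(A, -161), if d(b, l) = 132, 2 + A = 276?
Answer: -1030/3 ≈ -343.33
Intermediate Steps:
A = 274 (A = -2 + 276 = 274)
c(D, B) = -16060 + 110*D (c(D, B) = (0*9 + 110)*(-146 + D) = (0 + 110)*(-146 + D) = 110*(-146 + D) = -16060 + 110*D)
c(-266, 223)/d(A, -161) = (-16060 + 110*(-266))/132 = (-16060 - 29260)*(1/132) = -45320*1/132 = -1030/3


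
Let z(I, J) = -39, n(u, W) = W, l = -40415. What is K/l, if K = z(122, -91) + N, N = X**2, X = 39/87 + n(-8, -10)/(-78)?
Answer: 9892435/10339458363 ≈ 0.00095677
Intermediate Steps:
X = 652/1131 (X = 39/87 - 10/(-78) = 39*(1/87) - 10*(-1/78) = 13/29 + 5/39 = 652/1131 ≈ 0.57648)
N = 425104/1279161 (N = (652/1131)**2 = 425104/1279161 ≈ 0.33233)
K = -49462175/1279161 (K = -39 + 425104/1279161 = -49462175/1279161 ≈ -38.668)
K/l = -49462175/1279161/(-40415) = -49462175/1279161*(-1/40415) = 9892435/10339458363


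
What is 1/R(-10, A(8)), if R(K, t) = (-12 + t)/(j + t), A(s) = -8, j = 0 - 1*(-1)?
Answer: 7/20 ≈ 0.35000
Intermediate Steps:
j = 1 (j = 0 + 1 = 1)
R(K, t) = (-12 + t)/(1 + t)
1/R(-10, A(8)) = 1/((-12 - 8)/(1 - 8)) = 1/(-20/(-7)) = 1/(-⅐*(-20)) = 1/(20/7) = 7/20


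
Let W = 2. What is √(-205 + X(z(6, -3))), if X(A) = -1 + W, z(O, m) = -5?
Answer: 2*I*√51 ≈ 14.283*I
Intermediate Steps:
X(A) = 1 (X(A) = -1 + 2 = 1)
√(-205 + X(z(6, -3))) = √(-205 + 1) = √(-204) = 2*I*√51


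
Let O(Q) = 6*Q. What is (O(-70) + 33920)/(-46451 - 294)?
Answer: -6700/9349 ≈ -0.71665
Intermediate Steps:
(O(-70) + 33920)/(-46451 - 294) = (6*(-70) + 33920)/(-46451 - 294) = (-420 + 33920)/(-46745) = 33500*(-1/46745) = -6700/9349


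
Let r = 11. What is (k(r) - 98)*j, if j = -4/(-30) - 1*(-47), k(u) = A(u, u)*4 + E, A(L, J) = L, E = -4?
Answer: -41006/15 ≈ -2733.7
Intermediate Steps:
k(u) = -4 + 4*u (k(u) = u*4 - 4 = 4*u - 4 = -4 + 4*u)
j = 707/15 (j = -4*(-1/30) + 47 = 2/15 + 47 = 707/15 ≈ 47.133)
(k(r) - 98)*j = ((-4 + 4*11) - 98)*(707/15) = ((-4 + 44) - 98)*(707/15) = (40 - 98)*(707/15) = -58*707/15 = -41006/15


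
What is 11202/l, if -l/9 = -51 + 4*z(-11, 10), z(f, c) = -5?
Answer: 3734/213 ≈ 17.531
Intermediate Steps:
l = 639 (l = -9*(-51 + 4*(-5)) = -9*(-51 - 20) = -9*(-71) = 639)
11202/l = 11202/639 = 11202*(1/639) = 3734/213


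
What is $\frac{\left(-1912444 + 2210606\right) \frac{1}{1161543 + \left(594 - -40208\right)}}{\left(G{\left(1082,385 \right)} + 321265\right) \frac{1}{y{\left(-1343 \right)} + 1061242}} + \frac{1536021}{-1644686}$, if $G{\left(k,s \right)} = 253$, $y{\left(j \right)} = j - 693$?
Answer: $- \frac{37185851318948359}{317897705498600530} \approx -0.11697$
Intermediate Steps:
$y{\left(j \right)} = -693 + j$
$\frac{\left(-1912444 + 2210606\right) \frac{1}{1161543 + \left(594 - -40208\right)}}{\left(G{\left(1082,385 \right)} + 321265\right) \frac{1}{y{\left(-1343 \right)} + 1061242}} + \frac{1536021}{-1644686} = \frac{\left(-1912444 + 2210606\right) \frac{1}{1161543 + \left(594 - -40208\right)}}{\left(253 + 321265\right) \frac{1}{\left(-693 - 1343\right) + 1061242}} + \frac{1536021}{-1644686} = \frac{298162 \frac{1}{1161543 + \left(594 + 40208\right)}}{321518 \frac{1}{-2036 + 1061242}} + 1536021 \left(- \frac{1}{1644686}\right) = \frac{298162 \frac{1}{1161543 + 40802}}{321518 \cdot \frac{1}{1059206}} - \frac{1536021}{1644686} = \frac{298162 \cdot \frac{1}{1202345}}{321518 \cdot \frac{1}{1059206}} - \frac{1536021}{1644686} = \frac{298162 \cdot \frac{1}{1202345}}{\frac{160759}{529603}} - \frac{1536021}{1644686} = \frac{298162}{1202345} \cdot \frac{529603}{160759} - \frac{1536021}{1644686} = \frac{157907489686}{193287779855} - \frac{1536021}{1644686} = - \frac{37185851318948359}{317897705498600530}$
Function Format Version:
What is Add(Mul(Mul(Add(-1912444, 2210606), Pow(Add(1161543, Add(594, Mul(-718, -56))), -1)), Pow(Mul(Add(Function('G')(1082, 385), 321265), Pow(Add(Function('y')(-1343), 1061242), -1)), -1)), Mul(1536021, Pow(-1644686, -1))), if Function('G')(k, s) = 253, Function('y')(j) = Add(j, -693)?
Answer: Rational(-37185851318948359, 317897705498600530) ≈ -0.11697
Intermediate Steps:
Function('y')(j) = Add(-693, j)
Add(Mul(Mul(Add(-1912444, 2210606), Pow(Add(1161543, Add(594, Mul(-718, -56))), -1)), Pow(Mul(Add(Function('G')(1082, 385), 321265), Pow(Add(Function('y')(-1343), 1061242), -1)), -1)), Mul(1536021, Pow(-1644686, -1))) = Add(Mul(Mul(Add(-1912444, 2210606), Pow(Add(1161543, Add(594, Mul(-718, -56))), -1)), Pow(Mul(Add(253, 321265), Pow(Add(Add(-693, -1343), 1061242), -1)), -1)), Mul(1536021, Pow(-1644686, -1))) = Add(Mul(Mul(298162, Pow(Add(1161543, Add(594, 40208)), -1)), Pow(Mul(321518, Pow(Add(-2036, 1061242), -1)), -1)), Mul(1536021, Rational(-1, 1644686))) = Add(Mul(Mul(298162, Pow(Add(1161543, 40802), -1)), Pow(Mul(321518, Pow(1059206, -1)), -1)), Rational(-1536021, 1644686)) = Add(Mul(Mul(298162, Pow(1202345, -1)), Pow(Mul(321518, Rational(1, 1059206)), -1)), Rational(-1536021, 1644686)) = Add(Mul(Mul(298162, Rational(1, 1202345)), Pow(Rational(160759, 529603), -1)), Rational(-1536021, 1644686)) = Add(Mul(Rational(298162, 1202345), Rational(529603, 160759)), Rational(-1536021, 1644686)) = Add(Rational(157907489686, 193287779855), Rational(-1536021, 1644686)) = Rational(-37185851318948359, 317897705498600530)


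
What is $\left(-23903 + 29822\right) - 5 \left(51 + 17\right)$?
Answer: $5579$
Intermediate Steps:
$\left(-23903 + 29822\right) - 5 \left(51 + 17\right) = 5919 - 340 = 5579$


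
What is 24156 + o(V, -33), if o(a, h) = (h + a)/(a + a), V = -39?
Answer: 314040/13 ≈ 24157.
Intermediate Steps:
o(a, h) = (a + h)/(2*a) (o(a, h) = (a + h)/((2*a)) = (a + h)*(1/(2*a)) = (a + h)/(2*a))
24156 + o(V, -33) = 24156 + (½)*(-39 - 33)/(-39) = 24156 + (½)*(-1/39)*(-72) = 24156 + 12/13 = 314040/13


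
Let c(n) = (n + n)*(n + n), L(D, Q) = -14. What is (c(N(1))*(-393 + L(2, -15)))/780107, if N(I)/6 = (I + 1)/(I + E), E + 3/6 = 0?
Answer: -937728/780107 ≈ -1.2021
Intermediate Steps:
E = -1/2 (E = -1/2 + 0 = -1/2 ≈ -0.50000)
N(I) = 6*(1 + I)/(-1/2 + I) (N(I) = 6*((I + 1)/(I - 1/2)) = 6*((1 + I)/(-1/2 + I)) = 6*(1 + I)/(-1/2 + I))
c(n) = 4*n**2 (c(n) = (2*n)*(2*n) = 4*n**2)
(c(N(1))*(-393 + L(2, -15)))/780107 = ((4*(12*(1 + 1)/(-1 + 2*1))**2)*(-393 - 14))/780107 = ((4*(12*2/(-1 + 2))**2)*(-407))*(1/780107) = ((4*(12*2/1)**2)*(-407))*(1/780107) = ((4*(12*1*2)**2)*(-407))*(1/780107) = ((4*24**2)*(-407))*(1/780107) = ((4*576)*(-407))*(1/780107) = (2304*(-407))*(1/780107) = -937728*1/780107 = -937728/780107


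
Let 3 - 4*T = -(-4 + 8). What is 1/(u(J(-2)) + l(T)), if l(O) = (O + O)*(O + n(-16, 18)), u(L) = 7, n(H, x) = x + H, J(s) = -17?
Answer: 8/161 ≈ 0.049689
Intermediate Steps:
n(H, x) = H + x
T = 7/4 (T = 3/4 - (-1)*(-4 + 8)/4 = 3/4 - (-1)*4/4 = 3/4 - 1/4*(-4) = 3/4 + 1 = 7/4 ≈ 1.7500)
l(O) = 2*O*(2 + O) (l(O) = (O + O)*(O + (-16 + 18)) = (2*O)*(O + 2) = (2*O)*(2 + O) = 2*O*(2 + O))
1/(u(J(-2)) + l(T)) = 1/(7 + 2*(7/4)*(2 + 7/4)) = 1/(7 + 2*(7/4)*(15/4)) = 1/(7 + 105/8) = 1/(161/8) = 8/161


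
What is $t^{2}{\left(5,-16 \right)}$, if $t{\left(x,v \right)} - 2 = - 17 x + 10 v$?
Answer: $59049$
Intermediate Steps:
$t{\left(x,v \right)} = 2 - 17 x + 10 v$ ($t{\left(x,v \right)} = 2 + \left(- 17 x + 10 v\right) = 2 - 17 x + 10 v$)
$t^{2}{\left(5,-16 \right)} = \left(2 - 85 + 10 \left(-16\right)\right)^{2} = \left(2 - 85 - 160\right)^{2} = \left(-243\right)^{2} = 59049$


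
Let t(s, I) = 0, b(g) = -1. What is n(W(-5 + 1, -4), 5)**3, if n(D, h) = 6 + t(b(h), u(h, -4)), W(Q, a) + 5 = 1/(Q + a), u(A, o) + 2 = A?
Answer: 216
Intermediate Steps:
u(A, o) = -2 + A
W(Q, a) = -5 + 1/(Q + a)
n(D, h) = 6 (n(D, h) = 6 + 0 = 6)
n(W(-5 + 1, -4), 5)**3 = 6**3 = 216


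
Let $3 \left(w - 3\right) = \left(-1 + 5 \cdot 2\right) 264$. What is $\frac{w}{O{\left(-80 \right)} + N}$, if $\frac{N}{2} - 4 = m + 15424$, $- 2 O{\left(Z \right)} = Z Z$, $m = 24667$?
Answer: $\frac{159}{15398} \approx 0.010326$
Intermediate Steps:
$O{\left(Z \right)} = - \frac{Z^{2}}{2}$ ($O{\left(Z \right)} = - \frac{Z Z}{2} = - \frac{Z^{2}}{2}$)
$N = 80190$ ($N = 8 + 2 \left(24667 + 15424\right) = 8 + 2 \cdot 40091 = 8 + 80182 = 80190$)
$w = 795$ ($w = 3 + \frac{\left(-1 + 5 \cdot 2\right) 264}{3} = 3 + \frac{\left(-1 + 10\right) 264}{3} = 3 + \frac{9 \cdot 264}{3} = 3 + \frac{1}{3} \cdot 2376 = 3 + 792 = 795$)
$\frac{w}{O{\left(-80 \right)} + N} = \frac{795}{- \frac{\left(-80\right)^{2}}{2} + 80190} = \frac{795}{\left(- \frac{1}{2}\right) 6400 + 80190} = \frac{795}{-3200 + 80190} = \frac{795}{76990} = 795 \cdot \frac{1}{76990} = \frac{159}{15398}$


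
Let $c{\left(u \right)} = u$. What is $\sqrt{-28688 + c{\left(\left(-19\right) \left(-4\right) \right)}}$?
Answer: $2 i \sqrt{7153} \approx 169.15 i$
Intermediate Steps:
$\sqrt{-28688 + c{\left(\left(-19\right) \left(-4\right) \right)}} = \sqrt{-28688 - -76} = \sqrt{-28688 + 76} = \sqrt{-28612} = 2 i \sqrt{7153}$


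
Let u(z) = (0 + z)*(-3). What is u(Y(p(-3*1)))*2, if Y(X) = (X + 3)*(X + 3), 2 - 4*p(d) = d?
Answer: -867/8 ≈ -108.38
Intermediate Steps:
p(d) = ½ - d/4
Y(X) = (3 + X)² (Y(X) = (3 + X)*(3 + X) = (3 + X)²)
u(z) = -3*z (u(z) = z*(-3) = -3*z)
u(Y(p(-3*1)))*2 = -3*(3 + (½ - (-3)/4))²*2 = -3*(3 + (½ - ¼*(-3)))²*2 = -3*(3 + (½ + ¾))²*2 = -3*(3 + 5/4)²*2 = -3*(17/4)²*2 = -3*289/16*2 = -867/16*2 = -867/8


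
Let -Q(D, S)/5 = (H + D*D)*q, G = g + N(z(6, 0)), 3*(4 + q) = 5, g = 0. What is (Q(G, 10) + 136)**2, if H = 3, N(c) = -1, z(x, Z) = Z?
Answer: 300304/9 ≈ 33367.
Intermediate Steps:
q = -7/3 (q = -4 + (1/3)*5 = -4 + 5/3 = -7/3 ≈ -2.3333)
G = -1 (G = 0 - 1 = -1)
Q(D, S) = 35 + 35*D**2/3 (Q(D, S) = -5*(3 + D*D)*(-7)/3 = -5*(3 + D**2)*(-7)/3 = -5*(-7 - 7*D**2/3) = 35 + 35*D**2/3)
(Q(G, 10) + 136)**2 = ((35 + (35/3)*(-1)**2) + 136)**2 = ((35 + (35/3)*1) + 136)**2 = ((35 + 35/3) + 136)**2 = (140/3 + 136)**2 = (548/3)**2 = 300304/9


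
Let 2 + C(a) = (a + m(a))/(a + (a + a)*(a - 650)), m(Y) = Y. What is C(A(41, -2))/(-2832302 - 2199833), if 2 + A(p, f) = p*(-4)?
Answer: 3264/8207412185 ≈ 3.9769e-7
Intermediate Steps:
A(p, f) = -2 - 4*p (A(p, f) = -2 + p*(-4) = -2 - 4*p)
C(a) = -2 + 2*a/(a + 2*a*(-650 + a)) (C(a) = -2 + (a + a)/(a + (a + a)*(a - 650)) = -2 + (2*a)/(a + (2*a)*(-650 + a)) = -2 + (2*a)/(a + 2*a*(-650 + a)) = -2 + 2*a/(a + 2*a*(-650 + a)))
C(A(41, -2))/(-2832302 - 2199833) = (4*(650 - (-2 - 4*41))/(-1299 + 2*(-2 - 4*41)))/(-2832302 - 2199833) = (4*(650 - (-2 - 164))/(-1299 + 2*(-2 - 164)))/(-5032135) = (4*(650 - 1*(-166))/(-1299 + 2*(-166)))*(-1/5032135) = (4*(650 + 166)/(-1299 - 332))*(-1/5032135) = (4*816/(-1631))*(-1/5032135) = (4*(-1/1631)*816)*(-1/5032135) = -3264/1631*(-1/5032135) = 3264/8207412185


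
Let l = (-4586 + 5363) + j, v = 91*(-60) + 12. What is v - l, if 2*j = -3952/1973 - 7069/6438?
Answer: -158102676187/25404348 ≈ -6223.5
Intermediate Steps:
j = -39390113/25404348 (j = (-3952/1973 - 7069/6438)/2 = (½)*(-39390113/12702174) = -39390113/25404348 ≈ -1.5505)
v = -5448 (v = -5460 + 12 = -5448)
l = 19699788283/25404348 (l = (-4586 + 5363) - 39390113/25404348 = 777 - 39390113/25404348 = 19699788283/25404348 ≈ 775.45)
v - l = -5448 - 1*19699788283/25404348 = -5448 - 19699788283/25404348 = -158102676187/25404348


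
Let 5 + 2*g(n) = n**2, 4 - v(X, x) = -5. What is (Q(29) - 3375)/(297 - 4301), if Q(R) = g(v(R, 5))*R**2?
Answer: -28583/4004 ≈ -7.1386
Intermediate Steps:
v(X, x) = 9 (v(X, x) = 4 - 1*(-5) = 4 + 5 = 9)
g(n) = -5/2 + n**2/2
Q(R) = 38*R**2 (Q(R) = (-5/2 + (1/2)*9**2)*R**2 = (-5/2 + (1/2)*81)*R**2 = (-5/2 + 81/2)*R**2 = 38*R**2)
(Q(29) - 3375)/(297 - 4301) = (38*29**2 - 3375)/(297 - 4301) = (38*841 - 3375)/(-4004) = (31958 - 3375)*(-1/4004) = 28583*(-1/4004) = -28583/4004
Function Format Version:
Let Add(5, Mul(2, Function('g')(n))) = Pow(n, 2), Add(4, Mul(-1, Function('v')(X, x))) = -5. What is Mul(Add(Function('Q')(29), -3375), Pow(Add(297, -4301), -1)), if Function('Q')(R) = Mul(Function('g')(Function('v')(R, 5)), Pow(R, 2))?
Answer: Rational(-28583, 4004) ≈ -7.1386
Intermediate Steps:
Function('v')(X, x) = 9 (Function('v')(X, x) = Add(4, Mul(-1, -5)) = Add(4, 5) = 9)
Function('g')(n) = Add(Rational(-5, 2), Mul(Rational(1, 2), Pow(n, 2)))
Function('Q')(R) = Mul(38, Pow(R, 2)) (Function('Q')(R) = Mul(Add(Rational(-5, 2), Mul(Rational(1, 2), Pow(9, 2))), Pow(R, 2)) = Mul(Add(Rational(-5, 2), Mul(Rational(1, 2), 81)), Pow(R, 2)) = Mul(Add(Rational(-5, 2), Rational(81, 2)), Pow(R, 2)) = Mul(38, Pow(R, 2)))
Mul(Add(Function('Q')(29), -3375), Pow(Add(297, -4301), -1)) = Mul(Add(Mul(38, Pow(29, 2)), -3375), Pow(Add(297, -4301), -1)) = Mul(Add(Mul(38, 841), -3375), Pow(-4004, -1)) = Mul(Add(31958, -3375), Rational(-1, 4004)) = Mul(28583, Rational(-1, 4004)) = Rational(-28583, 4004)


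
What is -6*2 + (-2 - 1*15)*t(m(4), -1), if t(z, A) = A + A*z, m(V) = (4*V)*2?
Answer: 549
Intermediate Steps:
m(V) = 8*V
-6*2 + (-2 - 1*15)*t(m(4), -1) = -6*2 + (-2 - 1*15)*(-(1 + 8*4)) = -12 + (-2 - 15)*(-(1 + 32)) = -12 - (-17)*33 = -12 - 17*(-33) = -12 + 561 = 549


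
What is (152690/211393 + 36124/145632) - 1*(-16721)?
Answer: 128698911495727/7696396344 ≈ 16722.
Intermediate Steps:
(152690/211393 + 36124/145632) - 1*(-16721) = (152690*(1/211393) + 36124*(1/145632)) + 16721 = (152690/211393 + 9031/36408) + 16721 = 7468227703/7696396344 + 16721 = 128698911495727/7696396344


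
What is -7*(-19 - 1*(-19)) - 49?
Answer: -49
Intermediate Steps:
-7*(-19 - 1*(-19)) - 49 = -7*(-19 + 19) - 49 = -7*0 - 49 = 0 - 49 = -49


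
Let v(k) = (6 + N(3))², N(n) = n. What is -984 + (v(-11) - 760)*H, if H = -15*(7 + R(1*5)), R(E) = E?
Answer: 121236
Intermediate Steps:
v(k) = 81 (v(k) = (6 + 3)² = 9² = 81)
H = -180 (H = -15*(7 + 1*5) = -15*(7 + 5) = -15*12 = -180)
-984 + (v(-11) - 760)*H = -984 + (81 - 760)*(-180) = -984 - 679*(-180) = -984 + 122220 = 121236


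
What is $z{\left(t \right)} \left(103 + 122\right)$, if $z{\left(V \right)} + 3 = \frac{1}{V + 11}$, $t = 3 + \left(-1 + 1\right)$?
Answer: $- \frac{9225}{14} \approx -658.93$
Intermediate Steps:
$t = 3$ ($t = 3 + 0 = 3$)
$z{\left(V \right)} = -3 + \frac{1}{11 + V}$ ($z{\left(V \right)} = -3 + \frac{1}{V + 11} = -3 + \frac{1}{11 + V}$)
$z{\left(t \right)} \left(103 + 122\right) = \frac{-32 - 9}{11 + 3} \left(103 + 122\right) = \frac{-32 - 9}{14} \cdot 225 = \frac{1}{14} \left(-41\right) 225 = \left(- \frac{41}{14}\right) 225 = - \frac{9225}{14}$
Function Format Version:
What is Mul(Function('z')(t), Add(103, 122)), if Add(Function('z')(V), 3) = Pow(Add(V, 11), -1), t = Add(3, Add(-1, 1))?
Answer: Rational(-9225, 14) ≈ -658.93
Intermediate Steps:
t = 3 (t = Add(3, 0) = 3)
Function('z')(V) = Add(-3, Pow(Add(11, V), -1)) (Function('z')(V) = Add(-3, Pow(Add(V, 11), -1)) = Add(-3, Pow(Add(11, V), -1)))
Mul(Function('z')(t), Add(103, 122)) = Mul(Mul(Pow(Add(11, 3), -1), Add(-32, Mul(-3, 3))), Add(103, 122)) = Mul(Mul(Pow(14, -1), Add(-32, -9)), 225) = Mul(Mul(Rational(1, 14), -41), 225) = Mul(Rational(-41, 14), 225) = Rational(-9225, 14)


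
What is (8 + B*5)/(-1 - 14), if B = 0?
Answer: -8/15 ≈ -0.53333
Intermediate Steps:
(8 + B*5)/(-1 - 14) = (8 + 0*5)/(-1 - 14) = (8 + 0)/(-15) = 8*(-1/15) = -8/15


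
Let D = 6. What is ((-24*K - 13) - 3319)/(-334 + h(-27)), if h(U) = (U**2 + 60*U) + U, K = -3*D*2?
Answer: 617/313 ≈ 1.9712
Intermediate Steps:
K = -36 (K = -3*6*2 = -18*2 = -36)
h(U) = U**2 + 61*U
((-24*K - 13) - 3319)/(-334 + h(-27)) = ((-24*(-36) - 13) - 3319)/(-334 - 27*(61 - 27)) = ((864 - 13) - 3319)/(-334 - 27*34) = (851 - 3319)/(-334 - 918) = -2468/(-1252) = -2468*(-1/1252) = 617/313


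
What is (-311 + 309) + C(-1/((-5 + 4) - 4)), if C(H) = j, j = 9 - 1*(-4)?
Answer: 11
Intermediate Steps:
j = 13 (j = 9 + 4 = 13)
C(H) = 13
(-311 + 309) + C(-1/((-5 + 4) - 4)) = (-311 + 309) + 13 = -2 + 13 = 11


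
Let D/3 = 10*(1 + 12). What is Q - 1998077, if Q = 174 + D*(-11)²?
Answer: -1950713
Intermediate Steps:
D = 390 (D = 3*(10*(1 + 12)) = 3*(10*13) = 3*130 = 390)
Q = 47364 (Q = 174 + 390*(-11)² = 174 + 390*121 = 174 + 47190 = 47364)
Q - 1998077 = 47364 - 1998077 = -1950713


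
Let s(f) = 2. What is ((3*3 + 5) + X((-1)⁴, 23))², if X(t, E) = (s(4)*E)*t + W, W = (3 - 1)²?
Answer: 4096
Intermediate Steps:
W = 4 (W = 2² = 4)
X(t, E) = 4 + 2*E*t (X(t, E) = (2*E)*t + 4 = 2*E*t + 4 = 4 + 2*E*t)
((3*3 + 5) + X((-1)⁴, 23))² = ((3*3 + 5) + (4 + 2*23*(-1)⁴))² = ((9 + 5) + (4 + 2*23*1))² = (14 + (4 + 46))² = (14 + 50)² = 64² = 4096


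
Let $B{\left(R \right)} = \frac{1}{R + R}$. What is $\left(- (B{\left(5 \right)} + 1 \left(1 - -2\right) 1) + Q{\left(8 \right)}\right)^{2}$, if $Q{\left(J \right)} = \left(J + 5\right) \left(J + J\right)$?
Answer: $\frac{4198401}{100} \approx 41984.0$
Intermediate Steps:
$B{\left(R \right)} = \frac{1}{2 R}$
$Q{\left(J \right)} = 2 J \left(5 + J\right)$ ($Q{\left(J \right)} = \left(5 + J\right) 2 J = 2 J \left(5 + J\right)$)
$\left(- (B{\left(5 \right)} + 1 \left(1 - -2\right) 1) + Q{\left(8 \right)}\right)^{2} = \left(- (\frac{1}{2 \cdot 5} + 1 \left(1 - -2\right) 1) + 2 \cdot 8 \left(5 + 8\right)\right)^{2} = \left(- (\frac{1}{2} \cdot \frac{1}{5} + 1 \left(1 + 2\right) 1) + 2 \cdot 8 \cdot 13\right)^{2} = \left(- (\frac{1}{10} + 1 \cdot 3 \cdot 1) + 208\right)^{2} = \left(- (\frac{1}{10} + 3 \cdot 1) + 208\right)^{2} = \left(- (\frac{1}{10} + 3) + 208\right)^{2} = \left(\left(-1\right) \frac{31}{10} + 208\right)^{2} = \left(- \frac{31}{10} + 208\right)^{2} = \left(\frac{2049}{10}\right)^{2} = \frac{4198401}{100}$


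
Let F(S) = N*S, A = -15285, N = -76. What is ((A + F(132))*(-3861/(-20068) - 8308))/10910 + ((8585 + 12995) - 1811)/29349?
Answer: 4271822988130871/221576732280 ≈ 19279.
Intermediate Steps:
F(S) = -76*S
((A + F(132))*(-3861/(-20068) - 8308))/10910 + ((8585 + 12995) - 1811)/29349 = ((-15285 - 76*132)*(-3861/(-20068) - 8308))/10910 + ((8585 + 12995) - 1811)/29349 = ((-15285 - 10032)*(-3861*(-1/20068) - 8308))*(1/10910) + (21580 - 1811)*(1/29349) = -25317*(3861/20068 - 8308)*(1/10910) + 19769*(1/29349) = -25317*(-166721083/20068)*(1/10910) + 19769/29349 = (145547505459/692)*(1/10910) + 19769/29349 = 145547505459/7549720 + 19769/29349 = 4271822988130871/221576732280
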